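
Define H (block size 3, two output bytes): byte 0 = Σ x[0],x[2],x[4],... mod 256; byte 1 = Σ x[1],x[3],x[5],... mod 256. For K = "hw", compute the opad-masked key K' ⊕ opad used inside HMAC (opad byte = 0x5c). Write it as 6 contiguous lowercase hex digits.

342b5c

Key "hw" = 68 77 is 2 bytes ≤ B = 3; zero-pad to 3 bytes: K' = 68 77 00.
XOR each byte with 0x5c: 68⊕5c=34, 77⊕5c=2b, 00⊕5c=5c.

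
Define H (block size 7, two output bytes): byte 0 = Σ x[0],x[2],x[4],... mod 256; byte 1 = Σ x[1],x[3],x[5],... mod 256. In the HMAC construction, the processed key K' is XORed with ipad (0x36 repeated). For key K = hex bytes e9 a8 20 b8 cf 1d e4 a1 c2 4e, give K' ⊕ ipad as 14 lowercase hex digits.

485a3636363636

Key hex bytes e9 a8 20 b8 cf 1d e4 a1 c2 4e is 10 bytes > B = 7, so hash it first: H(key) = 7e 6c, then zero-pad to 7 bytes: K' = 7e 6c 00 00 00 00 00.
XOR each byte with 0x36: 7e⊕36=48, 6c⊕36=5a, 00⊕36=36, 00⊕36=36, 00⊕36=36, 00⊕36=36, 00⊕36=36.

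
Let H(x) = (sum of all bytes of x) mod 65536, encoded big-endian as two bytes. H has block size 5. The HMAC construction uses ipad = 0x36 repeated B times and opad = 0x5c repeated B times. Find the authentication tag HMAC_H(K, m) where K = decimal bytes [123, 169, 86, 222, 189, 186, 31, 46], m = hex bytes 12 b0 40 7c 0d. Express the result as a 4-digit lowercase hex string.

Key decimal bytes [123, 169, 86, 222, 189, 186, 31, 46] = 7b a9 56 de bd ba 1f 2e is 8 bytes > B = 5, so hash it first: H(key) = 04 1c, then zero-pad to 5 bytes: K' = 04 1c 00 00 00.
K' ⊕ ipad = 32 2a 36 36 36.  K' ⊕ opad = 58 40 5c 5c 5c.
Inner input = (K'⊕ipad) ∥ m = 32 2a 36 36 36 ∥ 12 b0 40 7c 0d.
Inner hash: sum = 50+42+54+54+54+18+176+64+124+13 = 649 → 02 89.
Outer input = (K'⊕opad) ∥ inner = 58 40 5c 5c 5c ∥ 02 89.
Outer hash (tag): sum = 88+64+92+92+92+2+137 = 567 → 02 37.

0237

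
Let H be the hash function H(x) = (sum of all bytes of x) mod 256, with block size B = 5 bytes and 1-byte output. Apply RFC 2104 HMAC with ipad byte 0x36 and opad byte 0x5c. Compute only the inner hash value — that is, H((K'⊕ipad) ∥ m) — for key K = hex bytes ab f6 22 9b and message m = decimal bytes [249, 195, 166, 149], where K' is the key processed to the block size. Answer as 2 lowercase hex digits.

Key hex bytes ab f6 22 9b is 4 bytes ≤ B = 5; zero-pad to 5 bytes: K' = ab f6 22 9b 00.
K' ⊕ ipad = 9d c0 14 ad 36.
Inner input = 9d c0 14 ad 36 ∥ f9 c3 a6 95.
Inner hash: sum = 157+192+20+173+54+249+195+166+149 = 1355; mod 256 = 75 → 4b.

4b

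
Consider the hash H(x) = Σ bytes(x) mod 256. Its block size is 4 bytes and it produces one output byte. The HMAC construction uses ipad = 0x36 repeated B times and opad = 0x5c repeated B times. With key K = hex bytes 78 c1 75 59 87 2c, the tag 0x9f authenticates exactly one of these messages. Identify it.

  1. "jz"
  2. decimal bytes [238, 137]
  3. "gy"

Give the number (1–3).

Key hex bytes 78 c1 75 59 87 2c is 6 bytes > B = 4, so hash it first: H(key) = ba, then zero-pad to 4 bytes: K' = ba 00 00 00.
K' ⊕ ipad = 8c 36 36 36; K' ⊕ opad = e6 5c 5c 5c.
m1: inner = H(8c 36 36 36 6a 7a) = 12; tag = H(e6 5c 5c 5c 12) = 0c
m2: inner = H(8c 36 36 36 ee 89) = a5; tag = H(e6 5c 5c 5c a5) = 9f ← matches
m3: inner = H(8c 36 36 36 67 79) = 0e; tag = H(e6 5c 5c 5c 0e) = 08

2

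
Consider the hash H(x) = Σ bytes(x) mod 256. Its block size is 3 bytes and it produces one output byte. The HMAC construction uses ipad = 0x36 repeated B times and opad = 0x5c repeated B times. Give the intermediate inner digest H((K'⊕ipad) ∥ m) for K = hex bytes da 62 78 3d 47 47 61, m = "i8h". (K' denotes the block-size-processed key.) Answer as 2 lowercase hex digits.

4b

Key hex bytes da 62 78 3d 47 47 61 is 7 bytes > B = 3, so hash it first: H(key) = e0, then zero-pad to 3 bytes: K' = e0 00 00.
K' ⊕ ipad = d6 36 36.
Inner input = d6 36 36 ∥ 69 38 68.
Inner hash: sum = 214+54+54+105+56+104 = 587; mod 256 = 75 → 4b.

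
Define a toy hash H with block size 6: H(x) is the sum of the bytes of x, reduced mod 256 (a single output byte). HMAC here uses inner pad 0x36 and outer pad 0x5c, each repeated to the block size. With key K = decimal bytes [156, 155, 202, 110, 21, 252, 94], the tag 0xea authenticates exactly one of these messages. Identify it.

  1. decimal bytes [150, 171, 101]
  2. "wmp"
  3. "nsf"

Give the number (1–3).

1

Key decimal bytes [156, 155, 202, 110, 21, 252, 94] = 9c 9b ca 6e 15 fc 5e is 7 bytes > B = 6, so hash it first: H(key) = de, then zero-pad to 6 bytes: K' = de 00 00 00 00 00.
K' ⊕ ipad = e8 36 36 36 36 36; K' ⊕ opad = 82 5c 5c 5c 5c 5c.
m1: inner = H(e8 36 36 36 36 36 96 ab 65) = 9c; tag = H(82 5c 5c 5c 5c 5c 9c) = ea ← matches
m2: inner = H(e8 36 36 36 36 36 77 6d 70) = 4a; tag = H(82 5c 5c 5c 5c 5c 4a) = 98
m3: inner = H(e8 36 36 36 36 36 6e 73 66) = 3d; tag = H(82 5c 5c 5c 5c 5c 3d) = 8b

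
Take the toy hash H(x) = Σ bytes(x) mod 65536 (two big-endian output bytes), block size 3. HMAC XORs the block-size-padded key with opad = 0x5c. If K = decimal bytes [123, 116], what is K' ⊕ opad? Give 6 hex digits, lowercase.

27285c

Key decimal bytes [123, 116] = 7b 74 is 2 bytes ≤ B = 3; zero-pad to 3 bytes: K' = 7b 74 00.
XOR each byte with 0x5c: 7b⊕5c=27, 74⊕5c=28, 00⊕5c=5c.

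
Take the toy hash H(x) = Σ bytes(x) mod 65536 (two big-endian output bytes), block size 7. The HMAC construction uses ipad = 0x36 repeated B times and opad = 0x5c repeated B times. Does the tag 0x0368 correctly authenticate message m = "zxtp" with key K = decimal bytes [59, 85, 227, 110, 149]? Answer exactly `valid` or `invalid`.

valid

Key decimal bytes [59, 85, 227, 110, 149] = 3b 55 e3 6e 95 is 5 bytes ≤ B = 7; zero-pad to 7 bytes: K' = 3b 55 e3 6e 95 00 00.
K' ⊕ ipad = 0d 63 d5 58 a3 36 36; K' ⊕ opad = 67 09 bf 32 c9 5c 5c.
Inner hash: sum = 13+99+213+88+163+54+54+122+120+116+112 = 1154 → 04 82.
Outer hash (recomputed tag): sum = 103+9+191+50+201+92+92+4+130 = 872 → 03 68.
Recomputed tag = 0368; claimed = 0368 → match.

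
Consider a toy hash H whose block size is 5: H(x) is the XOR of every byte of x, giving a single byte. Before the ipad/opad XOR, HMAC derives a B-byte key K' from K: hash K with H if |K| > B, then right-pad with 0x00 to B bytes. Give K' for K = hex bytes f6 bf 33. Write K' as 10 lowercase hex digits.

f6bf330000

Key hex bytes f6 bf 33 is 3 bytes ≤ B = 5; zero-pad to 5 bytes: K' = f6 bf 33 00 00.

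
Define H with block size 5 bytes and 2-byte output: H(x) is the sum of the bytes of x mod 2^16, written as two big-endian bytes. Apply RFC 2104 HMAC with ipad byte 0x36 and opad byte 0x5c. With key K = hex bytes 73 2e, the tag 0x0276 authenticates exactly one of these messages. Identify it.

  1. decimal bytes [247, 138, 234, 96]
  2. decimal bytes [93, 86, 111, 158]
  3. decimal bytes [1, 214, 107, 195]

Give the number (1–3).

Key hex bytes 73 2e is 2 bytes ≤ B = 5; zero-pad to 5 bytes: K' = 73 2e 00 00 00.
K' ⊕ ipad = 45 18 36 36 36; K' ⊕ opad = 2f 72 5c 5c 5c.
m1: inner = H(45 18 36 36 36 f7 8a ea 60) = 03 ca; tag = H(2f 72 5c 5c 5c 03 ca) = 0282
m2: inner = H(45 18 36 36 36 5d 56 6f 9e) = 02 bf; tag = H(2f 72 5c 5c 5c 02 bf) = 0276 ← matches
m3: inner = H(45 18 36 36 36 01 d6 6b c3) = 03 04; tag = H(2f 72 5c 5c 5c 03 04) = 01bc

2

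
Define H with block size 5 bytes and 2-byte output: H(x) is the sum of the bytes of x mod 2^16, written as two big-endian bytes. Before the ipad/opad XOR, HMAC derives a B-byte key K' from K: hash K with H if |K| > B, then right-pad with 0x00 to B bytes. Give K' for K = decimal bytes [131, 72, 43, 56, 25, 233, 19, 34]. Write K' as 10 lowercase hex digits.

|K| = 8 > B = 5, so first hash the key.
H(K): sum = 131+72+43+56+25+233+19+34 = 613 → 02 65.
Zero-pad H(K) = 02 65 to 5 bytes: K' = 02 65 00 00 00.

0265000000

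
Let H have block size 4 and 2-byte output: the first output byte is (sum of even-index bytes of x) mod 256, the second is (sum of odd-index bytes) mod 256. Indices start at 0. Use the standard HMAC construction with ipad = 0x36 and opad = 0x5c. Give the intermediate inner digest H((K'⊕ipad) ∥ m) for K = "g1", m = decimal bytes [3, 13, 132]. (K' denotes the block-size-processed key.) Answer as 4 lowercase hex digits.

Key "g1" = 67 31 is 2 bytes ≤ B = 4; zero-pad to 4 bytes: K' = 67 31 00 00.
K' ⊕ ipad = 51 07 36 36.
Inner input = 51 07 36 36 ∥ 03 0d 84.
Inner hash: even-index sum = 270 mod 256 = 14; odd-index sum = 74 mod 256 = 74 → 0e 4a.

0e4a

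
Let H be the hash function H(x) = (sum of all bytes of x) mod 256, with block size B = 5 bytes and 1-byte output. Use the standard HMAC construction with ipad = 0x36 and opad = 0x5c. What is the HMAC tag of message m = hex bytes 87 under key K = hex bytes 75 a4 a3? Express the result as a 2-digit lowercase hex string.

Key hex bytes 75 a4 a3 is 3 bytes ≤ B = 5; zero-pad to 5 bytes: K' = 75 a4 a3 00 00.
K' ⊕ ipad = 43 92 95 36 36.  K' ⊕ opad = 29 f8 ff 5c 5c.
Inner input = (K'⊕ipad) ∥ m = 43 92 95 36 36 ∥ 87.
Inner hash: sum = 67+146+149+54+54+135 = 605; mod 256 = 93 → 5d.
Outer input = (K'⊕opad) ∥ inner = 29 f8 ff 5c 5c ∥ 5d.
Outer hash (tag): sum = 41+248+255+92+92+93 = 821; mod 256 = 53 → 35.

35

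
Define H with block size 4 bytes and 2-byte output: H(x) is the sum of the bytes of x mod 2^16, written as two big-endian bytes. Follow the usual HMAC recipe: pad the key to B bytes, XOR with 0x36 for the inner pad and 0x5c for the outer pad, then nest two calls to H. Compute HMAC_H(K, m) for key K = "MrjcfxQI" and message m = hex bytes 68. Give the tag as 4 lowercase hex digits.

Key "MrjcfxQI" = 4d 72 6a 63 66 78 51 49 is 8 bytes > B = 4, so hash it first: H(key) = 03 04, then zero-pad to 4 bytes: K' = 03 04 00 00.
K' ⊕ ipad = 35 32 36 36.  K' ⊕ opad = 5f 58 5c 5c.
Inner input = (K'⊕ipad) ∥ m = 35 32 36 36 ∥ 68.
Inner hash: sum = 53+50+54+54+104 = 315 → 01 3b.
Outer input = (K'⊕opad) ∥ inner = 5f 58 5c 5c ∥ 01 3b.
Outer hash (tag): sum = 95+88+92+92+1+59 = 427 → 01 ab.

01ab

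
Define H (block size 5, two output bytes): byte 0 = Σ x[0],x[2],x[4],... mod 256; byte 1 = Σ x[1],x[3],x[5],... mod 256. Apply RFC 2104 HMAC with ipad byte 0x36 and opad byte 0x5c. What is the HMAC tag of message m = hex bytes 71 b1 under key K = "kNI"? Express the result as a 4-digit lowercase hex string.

Key "kNI" = 6b 4e 49 is 3 bytes ≤ B = 5; zero-pad to 5 bytes: K' = 6b 4e 49 00 00.
K' ⊕ ipad = 5d 78 7f 36 36.  K' ⊕ opad = 37 12 15 5c 5c.
Inner input = (K'⊕ipad) ∥ m = 5d 78 7f 36 36 ∥ 71 b1.
Inner hash: even-index sum = 451 mod 256 = 195; odd-index sum = 287 mod 256 = 31 → c3 1f.
Outer input = (K'⊕opad) ∥ inner = 37 12 15 5c 5c ∥ c3 1f.
Outer hash (tag): even-index sum = 199 mod 256 = 199; odd-index sum = 305 mod 256 = 49 → c7 31.

c731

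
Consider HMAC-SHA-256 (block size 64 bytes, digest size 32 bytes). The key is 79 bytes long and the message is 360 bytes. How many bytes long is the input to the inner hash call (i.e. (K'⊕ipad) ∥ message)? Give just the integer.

424

Key is 79 > 64 bytes, so it is hashed to 32 bytes then zero-padded to 64: |K'| = 64.
Inner input = (K'⊕ipad) ∥ m → 64 + 360 = 424 bytes.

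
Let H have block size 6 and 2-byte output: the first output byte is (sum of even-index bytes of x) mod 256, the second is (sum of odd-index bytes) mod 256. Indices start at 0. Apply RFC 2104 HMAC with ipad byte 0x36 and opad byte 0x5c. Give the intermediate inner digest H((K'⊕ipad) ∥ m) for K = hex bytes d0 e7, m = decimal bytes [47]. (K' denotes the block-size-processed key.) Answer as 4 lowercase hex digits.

813d

Key hex bytes d0 e7 is 2 bytes ≤ B = 6; zero-pad to 6 bytes: K' = d0 e7 00 00 00 00.
K' ⊕ ipad = e6 d1 36 36 36 36.
Inner input = e6 d1 36 36 36 36 ∥ 2f.
Inner hash: even-index sum = 385 mod 256 = 129; odd-index sum = 317 mod 256 = 61 → 81 3d.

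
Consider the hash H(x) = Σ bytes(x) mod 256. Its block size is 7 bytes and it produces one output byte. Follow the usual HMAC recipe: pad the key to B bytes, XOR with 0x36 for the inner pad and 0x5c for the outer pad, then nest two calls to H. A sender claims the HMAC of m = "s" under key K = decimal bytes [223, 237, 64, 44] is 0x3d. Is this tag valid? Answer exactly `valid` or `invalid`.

valid

Key decimal bytes [223, 237, 64, 44] = df ed 40 2c is 4 bytes ≤ B = 7; zero-pad to 7 bytes: K' = df ed 40 2c 00 00 00.
K' ⊕ ipad = e9 db 76 1a 36 36 36; K' ⊕ opad = 83 b1 1c 70 5c 5c 5c.
Inner hash: sum = 233+219+118+26+54+54+54+115 = 873; mod 256 = 105 → 69.
Outer hash (recomputed tag): sum = 131+177+28+112+92+92+92+105 = 829; mod 256 = 61 → 3d.
Recomputed tag = 3d; claimed = 3d → match.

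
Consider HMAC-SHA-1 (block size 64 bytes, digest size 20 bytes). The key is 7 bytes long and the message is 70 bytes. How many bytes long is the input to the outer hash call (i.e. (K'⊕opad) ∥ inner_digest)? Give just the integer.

84

Key is 7 ≤ 64 bytes, zero-padded: |K'| = 64.
Outer input = (K'⊕opad) ∥ H(inner) → 64 + 20 = 84 bytes.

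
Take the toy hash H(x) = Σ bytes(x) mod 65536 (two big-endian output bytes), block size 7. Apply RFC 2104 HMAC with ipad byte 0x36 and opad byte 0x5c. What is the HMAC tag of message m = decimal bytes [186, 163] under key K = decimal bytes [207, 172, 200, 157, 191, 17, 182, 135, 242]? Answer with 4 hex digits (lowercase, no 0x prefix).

Key decimal bytes [207, 172, 200, 157, 191, 17, 182, 135, 242] = cf ac c8 9d bf 11 b6 87 f2 is 9 bytes > B = 7, so hash it first: H(key) = 05 df, then zero-pad to 7 bytes: K' = 05 df 00 00 00 00 00.
K' ⊕ ipad = 33 e9 36 36 36 36 36.  K' ⊕ opad = 59 83 5c 5c 5c 5c 5c.
Inner input = (K'⊕ipad) ∥ m = 33 e9 36 36 36 36 36 ∥ ba a3.
Inner hash: sum = 51+233+54+54+54+54+54+186+163 = 903 → 03 87.
Outer input = (K'⊕opad) ∥ inner = 59 83 5c 5c 5c 5c 5c ∥ 03 87.
Outer hash (tag): sum = 89+131+92+92+92+92+92+3+135 = 818 → 03 32.

0332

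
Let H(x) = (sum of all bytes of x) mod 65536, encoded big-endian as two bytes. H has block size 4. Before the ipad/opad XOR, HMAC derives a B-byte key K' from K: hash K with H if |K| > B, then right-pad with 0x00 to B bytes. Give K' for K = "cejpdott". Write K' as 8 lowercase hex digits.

|K| = 8 > B = 4, so first hash the key.
H(K): sum = 99+101+106+112+100+111+116+116 = 861 → 03 5d.
Zero-pad H(K) = 03 5d to 4 bytes: K' = 03 5d 00 00.

035d0000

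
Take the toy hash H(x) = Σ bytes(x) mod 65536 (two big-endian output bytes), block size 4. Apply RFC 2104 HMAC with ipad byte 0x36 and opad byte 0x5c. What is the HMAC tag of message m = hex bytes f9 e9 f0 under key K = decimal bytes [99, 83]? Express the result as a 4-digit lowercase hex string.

Key decimal bytes [99, 83] = 63 53 is 2 bytes ≤ B = 4; zero-pad to 4 bytes: K' = 63 53 00 00.
K' ⊕ ipad = 55 65 36 36.  K' ⊕ opad = 3f 0f 5c 5c.
Inner input = (K'⊕ipad) ∥ m = 55 65 36 36 ∥ f9 e9 f0.
Inner hash: sum = 85+101+54+54+249+233+240 = 1016 → 03 f8.
Outer input = (K'⊕opad) ∥ inner = 3f 0f 5c 5c ∥ 03 f8.
Outer hash (tag): sum = 63+15+92+92+3+248 = 513 → 02 01.

0201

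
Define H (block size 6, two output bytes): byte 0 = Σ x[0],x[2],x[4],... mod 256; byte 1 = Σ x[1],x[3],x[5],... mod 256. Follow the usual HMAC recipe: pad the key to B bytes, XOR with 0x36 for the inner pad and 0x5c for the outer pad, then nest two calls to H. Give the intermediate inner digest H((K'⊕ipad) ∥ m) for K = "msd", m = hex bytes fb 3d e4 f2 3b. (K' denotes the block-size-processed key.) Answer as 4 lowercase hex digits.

fde0

Key "msd" = 6d 73 64 is 3 bytes ≤ B = 6; zero-pad to 6 bytes: K' = 6d 73 64 00 00 00.
K' ⊕ ipad = 5b 45 52 36 36 36.
Inner input = 5b 45 52 36 36 36 ∥ fb 3d e4 f2 3b.
Inner hash: even-index sum = 765 mod 256 = 253; odd-index sum = 480 mod 256 = 224 → fd e0.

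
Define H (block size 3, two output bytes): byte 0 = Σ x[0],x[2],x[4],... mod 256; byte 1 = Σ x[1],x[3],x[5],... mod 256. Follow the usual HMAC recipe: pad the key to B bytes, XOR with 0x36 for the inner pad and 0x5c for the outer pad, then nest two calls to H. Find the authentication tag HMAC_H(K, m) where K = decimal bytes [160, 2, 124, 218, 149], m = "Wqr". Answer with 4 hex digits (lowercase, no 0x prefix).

Key decimal bytes [160, 2, 124, 218, 149] = a0 02 7c da 95 is 5 bytes > B = 3, so hash it first: H(key) = b1 dc, then zero-pad to 3 bytes: K' = b1 dc 00.
K' ⊕ ipad = 87 ea 36.  K' ⊕ opad = ed 80 5c.
Inner input = (K'⊕ipad) ∥ m = 87 ea 36 ∥ 57 71 72.
Inner hash: even-index sum = 302 mod 256 = 46; odd-index sum = 435 mod 256 = 179 → 2e b3.
Outer input = (K'⊕opad) ∥ inner = ed 80 5c ∥ 2e b3.
Outer hash (tag): even-index sum = 508 mod 256 = 252; odd-index sum = 174 mod 256 = 174 → fc ae.

fcae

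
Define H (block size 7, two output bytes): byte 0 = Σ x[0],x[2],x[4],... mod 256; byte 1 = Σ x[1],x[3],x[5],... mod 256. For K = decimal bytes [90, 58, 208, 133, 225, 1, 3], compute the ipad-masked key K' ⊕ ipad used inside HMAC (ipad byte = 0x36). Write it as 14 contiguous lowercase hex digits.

Key decimal bytes [90, 58, 208, 133, 225, 1, 3] = 5a 3a d0 85 e1 01 03 is exactly B = 7 bytes: K' = 5a 3a d0 85 e1 01 03.
XOR each byte with 0x36: 5a⊕36=6c, 3a⊕36=0c, d0⊕36=e6, 85⊕36=b3, e1⊕36=d7, 01⊕36=37, 03⊕36=35.

6c0ce6b3d73735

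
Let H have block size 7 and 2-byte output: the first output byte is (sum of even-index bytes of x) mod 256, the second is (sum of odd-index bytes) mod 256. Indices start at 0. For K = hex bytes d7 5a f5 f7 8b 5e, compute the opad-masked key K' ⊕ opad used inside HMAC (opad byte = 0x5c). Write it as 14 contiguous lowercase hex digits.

Key hex bytes d7 5a f5 f7 8b 5e is 6 bytes ≤ B = 7; zero-pad to 7 bytes: K' = d7 5a f5 f7 8b 5e 00.
XOR each byte with 0x5c: d7⊕5c=8b, 5a⊕5c=06, f5⊕5c=a9, f7⊕5c=ab, 8b⊕5c=d7, 5e⊕5c=02, 00⊕5c=5c.

8b06a9abd7025c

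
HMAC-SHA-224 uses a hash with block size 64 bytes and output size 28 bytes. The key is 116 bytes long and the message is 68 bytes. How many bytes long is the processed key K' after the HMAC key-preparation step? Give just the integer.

Key is 116 > 64 bytes, so it is hashed to 28 bytes then zero-padded to 64: |K'| = 64.

64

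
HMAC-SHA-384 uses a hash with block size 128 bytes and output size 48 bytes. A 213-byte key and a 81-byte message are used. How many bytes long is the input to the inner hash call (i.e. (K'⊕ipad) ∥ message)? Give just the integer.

Key is 213 > 128 bytes, so it is hashed to 48 bytes then zero-padded to 128: |K'| = 128.
Inner input = (K'⊕ipad) ∥ m → 128 + 81 = 209 bytes.

209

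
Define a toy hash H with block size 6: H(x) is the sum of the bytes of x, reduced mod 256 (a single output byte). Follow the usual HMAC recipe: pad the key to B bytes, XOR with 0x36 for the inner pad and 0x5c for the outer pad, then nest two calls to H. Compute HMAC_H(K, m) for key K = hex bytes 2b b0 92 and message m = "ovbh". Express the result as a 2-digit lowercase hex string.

Key hex bytes 2b b0 92 is 3 bytes ≤ B = 6; zero-pad to 6 bytes: K' = 2b b0 92 00 00 00.
K' ⊕ ipad = 1d 86 a4 36 36 36.  K' ⊕ opad = 77 ec ce 5c 5c 5c.
Inner input = (K'⊕ipad) ∥ m = 1d 86 a4 36 36 36 ∥ 6f 76 62 68.
Inner hash: sum = 29+134+164+54+54+54+111+118+98+104 = 920; mod 256 = 152 → 98.
Outer input = (K'⊕opad) ∥ inner = 77 ec ce 5c 5c 5c ∥ 98.
Outer hash (tag): sum = 119+236+206+92+92+92+152 = 989; mod 256 = 221 → dd.

dd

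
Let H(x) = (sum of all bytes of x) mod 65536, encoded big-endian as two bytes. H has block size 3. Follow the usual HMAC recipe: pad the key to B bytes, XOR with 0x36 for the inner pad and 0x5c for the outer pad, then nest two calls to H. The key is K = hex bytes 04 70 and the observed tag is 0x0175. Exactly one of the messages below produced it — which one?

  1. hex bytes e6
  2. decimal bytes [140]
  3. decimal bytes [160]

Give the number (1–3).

Key hex bytes 04 70 is 2 bytes ≤ B = 3; zero-pad to 3 bytes: K' = 04 70 00.
K' ⊕ ipad = 32 46 36; K' ⊕ opad = 58 2c 5c.
m1: inner = H(32 46 36 e6) = 01 94; tag = H(58 2c 5c 01 94) = 0175 ← matches
m2: inner = H(32 46 36 8c) = 01 3a; tag = H(58 2c 5c 01 3a) = 011b
m3: inner = H(32 46 36 a0) = 01 4e; tag = H(58 2c 5c 01 4e) = 012f

1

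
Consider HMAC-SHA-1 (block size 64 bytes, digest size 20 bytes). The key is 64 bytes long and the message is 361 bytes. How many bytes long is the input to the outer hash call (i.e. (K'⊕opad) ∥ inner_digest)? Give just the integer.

Key is 64 ≤ 64 bytes, zero-padded: |K'| = 64.
Outer input = (K'⊕opad) ∥ H(inner) → 64 + 20 = 84 bytes.

84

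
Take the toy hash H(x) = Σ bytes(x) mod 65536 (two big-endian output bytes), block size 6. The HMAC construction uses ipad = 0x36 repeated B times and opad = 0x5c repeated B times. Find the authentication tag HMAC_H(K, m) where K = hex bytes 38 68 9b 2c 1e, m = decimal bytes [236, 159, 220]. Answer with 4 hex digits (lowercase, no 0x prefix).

0368

Key hex bytes 38 68 9b 2c 1e is 5 bytes ≤ B = 6; zero-pad to 6 bytes: K' = 38 68 9b 2c 1e 00.
K' ⊕ ipad = 0e 5e ad 1a 28 36.  K' ⊕ opad = 64 34 c7 70 42 5c.
Inner input = (K'⊕ipad) ∥ m = 0e 5e ad 1a 28 36 ∥ ec 9f dc.
Inner hash: sum = 14+94+173+26+40+54+236+159+220 = 1016 → 03 f8.
Outer input = (K'⊕opad) ∥ inner = 64 34 c7 70 42 5c ∥ 03 f8.
Outer hash (tag): sum = 100+52+199+112+66+92+3+248 = 872 → 03 68.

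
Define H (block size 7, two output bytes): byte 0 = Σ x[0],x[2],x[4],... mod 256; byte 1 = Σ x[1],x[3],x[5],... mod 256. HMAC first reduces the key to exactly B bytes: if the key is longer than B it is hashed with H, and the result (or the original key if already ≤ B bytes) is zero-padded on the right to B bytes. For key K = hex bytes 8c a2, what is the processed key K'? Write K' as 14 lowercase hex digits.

8ca20000000000

Key hex bytes 8c a2 is 2 bytes ≤ B = 7; zero-pad to 7 bytes: K' = 8c a2 00 00 00 00 00.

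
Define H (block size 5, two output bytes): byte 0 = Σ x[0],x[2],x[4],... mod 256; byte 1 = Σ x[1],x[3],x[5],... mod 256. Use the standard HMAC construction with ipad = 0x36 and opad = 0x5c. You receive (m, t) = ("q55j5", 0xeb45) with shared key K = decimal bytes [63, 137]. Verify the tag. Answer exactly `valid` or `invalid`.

Key decimal bytes [63, 137] = 3f 89 is 2 bytes ≤ B = 5; zero-pad to 5 bytes: K' = 3f 89 00 00 00.
K' ⊕ ipad = 09 bf 36 36 36; K' ⊕ opad = 63 d5 5c 5c 5c.
Inner hash: even-index sum = 276 mod 256 = 20; odd-index sum = 464 mod 256 = 208 → 14 d0.
Outer hash (recomputed tag): even-index sum = 491 mod 256 = 235; odd-index sum = 325 mod 256 = 69 → eb 45.
Recomputed tag = eb45; claimed = eb45 → match.

valid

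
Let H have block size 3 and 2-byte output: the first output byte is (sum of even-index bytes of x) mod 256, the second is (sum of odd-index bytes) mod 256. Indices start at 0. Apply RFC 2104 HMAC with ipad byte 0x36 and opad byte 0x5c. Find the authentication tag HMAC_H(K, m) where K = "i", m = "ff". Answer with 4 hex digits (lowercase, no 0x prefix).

2d57

Key "i" = 69 is 1 byte ≤ B = 3; zero-pad to 3 bytes: K' = 69 00 00.
K' ⊕ ipad = 5f 36 36.  K' ⊕ opad = 35 5c 5c.
Inner input = (K'⊕ipad) ∥ m = 5f 36 36 ∥ 66 66.
Inner hash: even-index sum = 251 mod 256 = 251; odd-index sum = 156 mod 256 = 156 → fb 9c.
Outer input = (K'⊕opad) ∥ inner = 35 5c 5c ∥ fb 9c.
Outer hash (tag): even-index sum = 301 mod 256 = 45; odd-index sum = 343 mod 256 = 87 → 2d 57.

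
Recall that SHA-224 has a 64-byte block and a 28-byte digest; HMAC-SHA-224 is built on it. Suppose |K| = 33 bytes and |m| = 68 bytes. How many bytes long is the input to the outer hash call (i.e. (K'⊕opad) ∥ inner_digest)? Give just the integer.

92

Key is 33 ≤ 64 bytes, zero-padded: |K'| = 64.
Outer input = (K'⊕opad) ∥ H(inner) → 64 + 28 = 92 bytes.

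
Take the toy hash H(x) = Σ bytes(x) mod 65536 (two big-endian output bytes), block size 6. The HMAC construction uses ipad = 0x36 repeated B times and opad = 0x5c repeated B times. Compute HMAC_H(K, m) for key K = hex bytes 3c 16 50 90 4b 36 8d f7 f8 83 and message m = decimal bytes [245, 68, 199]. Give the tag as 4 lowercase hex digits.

0347

Key hex bytes 3c 16 50 90 4b 36 8d f7 f8 83 is 10 bytes > B = 6, so hash it first: H(key) = 04 b2, then zero-pad to 6 bytes: K' = 04 b2 00 00 00 00.
K' ⊕ ipad = 32 84 36 36 36 36.  K' ⊕ opad = 58 ee 5c 5c 5c 5c.
Inner input = (K'⊕ipad) ∥ m = 32 84 36 36 36 36 ∥ f5 44 c7.
Inner hash: sum = 50+132+54+54+54+54+245+68+199 = 910 → 03 8e.
Outer input = (K'⊕opad) ∥ inner = 58 ee 5c 5c 5c 5c ∥ 03 8e.
Outer hash (tag): sum = 88+238+92+92+92+92+3+142 = 839 → 03 47.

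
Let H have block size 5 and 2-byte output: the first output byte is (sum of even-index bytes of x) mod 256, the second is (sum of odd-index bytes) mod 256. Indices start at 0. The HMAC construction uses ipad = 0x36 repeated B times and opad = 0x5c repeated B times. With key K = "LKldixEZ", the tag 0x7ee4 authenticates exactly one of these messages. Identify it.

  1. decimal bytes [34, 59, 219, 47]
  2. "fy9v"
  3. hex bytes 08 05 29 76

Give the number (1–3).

Key "LKldixEZ" = 4c 4b 6c 64 69 78 45 5a is 8 bytes > B = 5, so hash it first: H(key) = 66 81, then zero-pad to 5 bytes: K' = 66 81 00 00 00.
K' ⊕ ipad = 50 b7 36 36 36; K' ⊕ opad = 3a dd 5c 5c 5c.
m1: inner = H(50 b7 36 36 36 22 3b db 2f) = 26 ea; tag = H(3a dd 5c 5c 5c 26 ea) = dc5f
m2: inner = H(50 b7 36 36 36 66 79 39 76) = ab 8c; tag = H(3a dd 5c 5c 5c ab 8c) = 7ee4 ← matches
m3: inner = H(50 b7 36 36 36 08 05 29 76) = 37 1e; tag = H(3a dd 5c 5c 5c 37 1e) = 1070

2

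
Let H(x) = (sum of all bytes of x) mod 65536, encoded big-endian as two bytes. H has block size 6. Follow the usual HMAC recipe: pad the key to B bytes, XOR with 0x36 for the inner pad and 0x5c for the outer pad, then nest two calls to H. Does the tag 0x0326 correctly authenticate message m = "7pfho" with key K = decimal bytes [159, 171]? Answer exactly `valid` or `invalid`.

invalid

Key decimal bytes [159, 171] = 9f ab is 2 bytes ≤ B = 6; zero-pad to 6 bytes: K' = 9f ab 00 00 00 00.
K' ⊕ ipad = a9 9d 36 36 36 36; K' ⊕ opad = c3 f7 5c 5c 5c 5c.
Inner hash: sum = 169+157+54+54+54+54+55+112+102+104+111 = 1026 → 04 02.
Outer hash (recomputed tag): sum = 195+247+92+92+92+92+4+2 = 816 → 03 30.
Recomputed tag = 0330; claimed = 0326 → mismatch.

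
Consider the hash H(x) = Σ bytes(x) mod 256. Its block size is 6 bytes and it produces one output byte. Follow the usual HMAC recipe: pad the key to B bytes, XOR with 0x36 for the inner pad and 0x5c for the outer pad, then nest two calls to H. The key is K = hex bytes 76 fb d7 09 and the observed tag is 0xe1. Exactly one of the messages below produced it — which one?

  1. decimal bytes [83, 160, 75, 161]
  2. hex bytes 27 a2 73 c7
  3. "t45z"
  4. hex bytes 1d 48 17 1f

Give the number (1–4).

Key hex bytes 76 fb d7 09 is 4 bytes ≤ B = 6; zero-pad to 6 bytes: K' = 76 fb d7 09 00 00.
K' ⊕ ipad = 40 cd e1 3f 36 36; K' ⊕ opad = 2a a7 8b 55 5c 5c.
m1: inner = H(40 cd e1 3f 36 36 53 a0 4b a1) = 78; tag = H(2a a7 8b 55 5c 5c 78) = e1 ← matches
m2: inner = H(40 cd e1 3f 36 36 27 a2 73 c7) = 9c; tag = H(2a a7 8b 55 5c 5c 9c) = 05
m3: inner = H(40 cd e1 3f 36 36 74 34 35 7a) = f0; tag = H(2a a7 8b 55 5c 5c f0) = 59
m4: inner = H(40 cd e1 3f 36 36 1d 48 17 1f) = 34; tag = H(2a a7 8b 55 5c 5c 34) = 9d

1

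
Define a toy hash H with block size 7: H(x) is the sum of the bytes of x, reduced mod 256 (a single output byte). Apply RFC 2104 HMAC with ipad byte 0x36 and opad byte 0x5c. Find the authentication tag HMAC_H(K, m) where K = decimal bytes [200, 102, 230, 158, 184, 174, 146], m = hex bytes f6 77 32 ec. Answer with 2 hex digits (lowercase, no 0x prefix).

Key decimal bytes [200, 102, 230, 158, 184, 174, 146] = c8 66 e6 9e b8 ae 92 is exactly B = 7 bytes: K' = c8 66 e6 9e b8 ae 92.
K' ⊕ ipad = fe 50 d0 a8 8e 98 a4.  K' ⊕ opad = 94 3a ba c2 e4 f2 ce.
Inner input = (K'⊕ipad) ∥ m = fe 50 d0 a8 8e 98 a4 ∥ f6 77 32 ec.
Inner hash: sum = 254+80+208+168+142+152+164+246+119+50+236 = 1819; mod 256 = 27 → 1b.
Outer input = (K'⊕opad) ∥ inner = 94 3a ba c2 e4 f2 ce ∥ 1b.
Outer hash (tag): sum = 148+58+186+194+228+242+206+27 = 1289; mod 256 = 9 → 09.

09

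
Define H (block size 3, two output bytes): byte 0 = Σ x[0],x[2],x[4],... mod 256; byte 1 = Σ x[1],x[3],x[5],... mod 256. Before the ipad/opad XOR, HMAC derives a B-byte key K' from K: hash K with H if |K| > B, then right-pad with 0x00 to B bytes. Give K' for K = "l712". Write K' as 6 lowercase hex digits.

9d6900

|K| = 4 > B = 3, so first hash the key.
H(K): even-index sum = 157 mod 256 = 157; odd-index sum = 105 mod 256 = 105 → 9d 69.
Zero-pad H(K) = 9d 69 to 3 bytes: K' = 9d 69 00.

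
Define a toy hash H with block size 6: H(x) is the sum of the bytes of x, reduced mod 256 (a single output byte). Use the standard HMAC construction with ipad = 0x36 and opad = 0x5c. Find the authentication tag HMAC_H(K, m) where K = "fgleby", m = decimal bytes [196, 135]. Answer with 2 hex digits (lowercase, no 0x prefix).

7d

Key "fgleby" = 66 67 6c 65 62 79 is exactly B = 6 bytes: K' = 66 67 6c 65 62 79.
K' ⊕ ipad = 50 51 5a 53 54 4f.  K' ⊕ opad = 3a 3b 30 39 3e 25.
Inner input = (K'⊕ipad) ∥ m = 50 51 5a 53 54 4f ∥ c4 87.
Inner hash: sum = 80+81+90+83+84+79+196+135 = 828; mod 256 = 60 → 3c.
Outer input = (K'⊕opad) ∥ inner = 3a 3b 30 39 3e 25 ∥ 3c.
Outer hash (tag): sum = 58+59+48+57+62+37+60 = 381; mod 256 = 125 → 7d.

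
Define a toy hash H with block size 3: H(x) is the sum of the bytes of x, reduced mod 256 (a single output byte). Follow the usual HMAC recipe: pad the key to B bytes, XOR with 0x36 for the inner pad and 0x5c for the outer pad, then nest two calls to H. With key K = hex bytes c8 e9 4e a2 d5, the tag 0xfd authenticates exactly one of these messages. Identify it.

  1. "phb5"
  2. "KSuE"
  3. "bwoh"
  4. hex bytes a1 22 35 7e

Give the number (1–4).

1

Key hex bytes c8 e9 4e a2 d5 is 5 bytes > B = 3, so hash it first: H(key) = 76, then zero-pad to 3 bytes: K' = 76 00 00.
K' ⊕ ipad = 40 36 36; K' ⊕ opad = 2a 5c 5c.
m1: inner = H(40 36 36 70 68 62 35) = 1b; tag = H(2a 5c 5c 1b) = fd ← matches
m2: inner = H(40 36 36 4b 53 75 45) = 04; tag = H(2a 5c 5c 04) = e6
m3: inner = H(40 36 36 62 77 6f 68) = 5c; tag = H(2a 5c 5c 5c) = 3e
m4: inner = H(40 36 36 a1 22 35 7e) = 22; tag = H(2a 5c 5c 22) = 04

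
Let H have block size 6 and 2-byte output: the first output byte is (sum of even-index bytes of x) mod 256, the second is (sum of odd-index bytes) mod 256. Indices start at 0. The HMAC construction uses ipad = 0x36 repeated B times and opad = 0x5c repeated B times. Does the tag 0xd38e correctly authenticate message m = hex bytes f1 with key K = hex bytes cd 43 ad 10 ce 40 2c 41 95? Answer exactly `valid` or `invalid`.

invalid

Key hex bytes cd 43 ad 10 ce 40 2c 41 95 is 9 bytes > B = 6, so hash it first: H(key) = 09 d4, then zero-pad to 6 bytes: K' = 09 d4 00 00 00 00.
K' ⊕ ipad = 3f e2 36 36 36 36; K' ⊕ opad = 55 88 5c 5c 5c 5c.
Inner hash: even-index sum = 412 mod 256 = 156; odd-index sum = 334 mod 256 = 78 → 9c 4e.
Outer hash (recomputed tag): even-index sum = 425 mod 256 = 169; odd-index sum = 398 mod 256 = 142 → a9 8e.
Recomputed tag = a98e; claimed = d38e → mismatch.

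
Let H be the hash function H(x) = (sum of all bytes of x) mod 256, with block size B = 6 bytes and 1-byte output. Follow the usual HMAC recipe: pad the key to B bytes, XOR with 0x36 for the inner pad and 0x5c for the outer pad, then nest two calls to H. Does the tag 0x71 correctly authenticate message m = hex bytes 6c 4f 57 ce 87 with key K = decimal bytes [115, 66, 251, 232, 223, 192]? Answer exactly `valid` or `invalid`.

valid

Key decimal bytes [115, 66, 251, 232, 223, 192] = 73 42 fb e8 df c0 is exactly B = 6 bytes: K' = 73 42 fb e8 df c0.
K' ⊕ ipad = 45 74 cd de e9 f6; K' ⊕ opad = 2f 1e a7 b4 83 9c.
Inner hash: sum = 69+116+205+222+233+246+108+79+87+206+135 = 1706; mod 256 = 170 → aa.
Outer hash (recomputed tag): sum = 47+30+167+180+131+156+170 = 881; mod 256 = 113 → 71.
Recomputed tag = 71; claimed = 71 → match.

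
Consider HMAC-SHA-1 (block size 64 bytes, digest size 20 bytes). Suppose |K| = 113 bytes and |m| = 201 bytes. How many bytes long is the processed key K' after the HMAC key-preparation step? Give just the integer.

64

Key is 113 > 64 bytes, so it is hashed to 20 bytes then zero-padded to 64: |K'| = 64.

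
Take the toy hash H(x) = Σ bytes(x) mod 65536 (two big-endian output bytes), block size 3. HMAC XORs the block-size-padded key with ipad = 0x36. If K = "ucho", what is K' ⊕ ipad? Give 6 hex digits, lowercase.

Key "ucho" = 75 63 68 6f is 4 bytes > B = 3, so hash it first: H(key) = 01 af, then zero-pad to 3 bytes: K' = 01 af 00.
XOR each byte with 0x36: 01⊕36=37, af⊕36=99, 00⊕36=36.

379936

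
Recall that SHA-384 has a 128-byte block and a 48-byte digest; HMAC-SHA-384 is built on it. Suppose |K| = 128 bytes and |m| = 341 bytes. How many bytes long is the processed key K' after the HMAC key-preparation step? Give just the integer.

Key is 128 ≤ 128 bytes, zero-padded: |K'| = 128.

128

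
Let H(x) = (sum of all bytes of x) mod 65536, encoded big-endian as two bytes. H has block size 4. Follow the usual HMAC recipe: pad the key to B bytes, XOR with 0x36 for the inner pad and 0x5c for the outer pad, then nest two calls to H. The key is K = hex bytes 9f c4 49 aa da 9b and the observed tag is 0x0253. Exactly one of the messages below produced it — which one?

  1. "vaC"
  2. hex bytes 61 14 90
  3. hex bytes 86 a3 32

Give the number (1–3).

Key hex bytes 9f c4 49 aa da 9b is 6 bytes > B = 4, so hash it first: H(key) = 03 cb, then zero-pad to 4 bytes: K' = 03 cb 00 00.
K' ⊕ ipad = 35 fd 36 36; K' ⊕ opad = 5f 97 5c 5c.
m1: inner = H(35 fd 36 36 76 61 43) = 02 b8; tag = H(5f 97 5c 5c 02 b8) = 0268
m2: inner = H(35 fd 36 36 61 14 90) = 02 a3; tag = H(5f 97 5c 5c 02 a3) = 0253 ← matches
m3: inner = H(35 fd 36 36 86 a3 32) = 02 f9; tag = H(5f 97 5c 5c 02 f9) = 02a9

2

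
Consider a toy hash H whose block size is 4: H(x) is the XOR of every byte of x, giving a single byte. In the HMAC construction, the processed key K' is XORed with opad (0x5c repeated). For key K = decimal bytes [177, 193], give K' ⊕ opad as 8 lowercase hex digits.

ed9d5c5c

Key decimal bytes [177, 193] = b1 c1 is 2 bytes ≤ B = 4; zero-pad to 4 bytes: K' = b1 c1 00 00.
XOR each byte with 0x5c: b1⊕5c=ed, c1⊕5c=9d, 00⊕5c=5c, 00⊕5c=5c.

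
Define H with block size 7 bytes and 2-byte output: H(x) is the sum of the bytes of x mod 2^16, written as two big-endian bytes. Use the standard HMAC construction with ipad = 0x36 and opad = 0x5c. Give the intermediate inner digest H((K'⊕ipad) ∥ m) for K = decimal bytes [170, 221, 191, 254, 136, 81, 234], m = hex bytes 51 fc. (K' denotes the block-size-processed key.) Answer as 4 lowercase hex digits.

0626

Key decimal bytes [170, 221, 191, 254, 136, 81, 234] = aa dd bf fe 88 51 ea is exactly B = 7 bytes: K' = aa dd bf fe 88 51 ea.
K' ⊕ ipad = 9c eb 89 c8 be 67 dc.
Inner input = 9c eb 89 c8 be 67 dc ∥ 51 fc.
Inner hash: sum = 156+235+137+200+190+103+220+81+252 = 1574 → 06 26.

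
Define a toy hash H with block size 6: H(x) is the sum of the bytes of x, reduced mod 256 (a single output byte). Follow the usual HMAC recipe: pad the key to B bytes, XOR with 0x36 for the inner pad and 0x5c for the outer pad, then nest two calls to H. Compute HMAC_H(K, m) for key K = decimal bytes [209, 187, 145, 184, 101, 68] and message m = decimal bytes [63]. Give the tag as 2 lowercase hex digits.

23

Key decimal bytes [209, 187, 145, 184, 101, 68] = d1 bb 91 b8 65 44 is exactly B = 6 bytes: K' = d1 bb 91 b8 65 44.
K' ⊕ ipad = e7 8d a7 8e 53 72.  K' ⊕ opad = 8d e7 cd e4 39 18.
Inner input = (K'⊕ipad) ∥ m = e7 8d a7 8e 53 72 ∥ 3f.
Inner hash: sum = 231+141+167+142+83+114+63 = 941; mod 256 = 173 → ad.
Outer input = (K'⊕opad) ∥ inner = 8d e7 cd e4 39 18 ∥ ad.
Outer hash (tag): sum = 141+231+205+228+57+24+173 = 1059; mod 256 = 35 → 23.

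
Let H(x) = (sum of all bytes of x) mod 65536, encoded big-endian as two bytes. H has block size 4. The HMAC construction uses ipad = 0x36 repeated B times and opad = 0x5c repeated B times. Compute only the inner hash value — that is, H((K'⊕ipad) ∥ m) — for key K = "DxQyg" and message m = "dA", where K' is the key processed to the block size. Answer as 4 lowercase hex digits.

0223

Key "DxQyg" = 44 78 51 79 67 is 5 bytes > B = 4, so hash it first: H(key) = 01 ed, then zero-pad to 4 bytes: K' = 01 ed 00 00.
K' ⊕ ipad = 37 db 36 36.
Inner input = 37 db 36 36 ∥ 64 41.
Inner hash: sum = 55+219+54+54+100+65 = 547 → 02 23.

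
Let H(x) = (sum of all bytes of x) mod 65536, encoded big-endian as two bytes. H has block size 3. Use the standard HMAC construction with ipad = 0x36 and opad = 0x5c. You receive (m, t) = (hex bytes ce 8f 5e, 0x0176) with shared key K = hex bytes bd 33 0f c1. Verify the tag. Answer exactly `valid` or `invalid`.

valid

Key hex bytes bd 33 0f c1 is 4 bytes > B = 3, so hash it first: H(key) = 01 c0, then zero-pad to 3 bytes: K' = 01 c0 00.
K' ⊕ ipad = 37 f6 36; K' ⊕ opad = 5d 9c 5c.
Inner hash: sum = 55+246+54+206+143+94 = 798 → 03 1e.
Outer hash (recomputed tag): sum = 93+156+92+3+30 = 374 → 01 76.
Recomputed tag = 0176; claimed = 0176 → match.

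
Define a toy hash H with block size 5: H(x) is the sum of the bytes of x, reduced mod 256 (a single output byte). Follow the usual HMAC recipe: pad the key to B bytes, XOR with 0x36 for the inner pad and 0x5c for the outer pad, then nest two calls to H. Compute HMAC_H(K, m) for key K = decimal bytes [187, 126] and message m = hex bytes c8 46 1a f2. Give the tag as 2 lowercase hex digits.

ae

Key decimal bytes [187, 126] = bb 7e is 2 bytes ≤ B = 5; zero-pad to 5 bytes: K' = bb 7e 00 00 00.
K' ⊕ ipad = 8d 48 36 36 36.  K' ⊕ opad = e7 22 5c 5c 5c.
Inner input = (K'⊕ipad) ∥ m = 8d 48 36 36 36 ∥ c8 46 1a f2.
Inner hash: sum = 141+72+54+54+54+200+70+26+242 = 913; mod 256 = 145 → 91.
Outer input = (K'⊕opad) ∥ inner = e7 22 5c 5c 5c ∥ 91.
Outer hash (tag): sum = 231+34+92+92+92+145 = 686; mod 256 = 174 → ae.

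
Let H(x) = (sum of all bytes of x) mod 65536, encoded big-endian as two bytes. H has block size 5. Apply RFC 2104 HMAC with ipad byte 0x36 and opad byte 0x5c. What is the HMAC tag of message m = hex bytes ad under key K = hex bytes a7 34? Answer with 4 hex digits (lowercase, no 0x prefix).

035a

Key hex bytes a7 34 is 2 bytes ≤ B = 5; zero-pad to 5 bytes: K' = a7 34 00 00 00.
K' ⊕ ipad = 91 02 36 36 36.  K' ⊕ opad = fb 68 5c 5c 5c.
Inner input = (K'⊕ipad) ∥ m = 91 02 36 36 36 ∥ ad.
Inner hash: sum = 145+2+54+54+54+173 = 482 → 01 e2.
Outer input = (K'⊕opad) ∥ inner = fb 68 5c 5c 5c ∥ 01 e2.
Outer hash (tag): sum = 251+104+92+92+92+1+226 = 858 → 03 5a.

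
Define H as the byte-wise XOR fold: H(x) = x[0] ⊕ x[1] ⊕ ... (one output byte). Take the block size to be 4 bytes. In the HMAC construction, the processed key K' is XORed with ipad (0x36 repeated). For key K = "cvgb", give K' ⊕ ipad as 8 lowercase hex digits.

55405154

Key "cvgb" = 63 76 67 62 is exactly B = 4 bytes: K' = 63 76 67 62.
XOR each byte with 0x36: 63⊕36=55, 76⊕36=40, 67⊕36=51, 62⊕36=54.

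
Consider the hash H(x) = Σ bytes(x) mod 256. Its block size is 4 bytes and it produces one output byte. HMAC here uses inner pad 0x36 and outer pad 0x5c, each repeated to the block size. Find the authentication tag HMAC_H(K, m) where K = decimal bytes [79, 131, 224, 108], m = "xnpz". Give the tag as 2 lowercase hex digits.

Key decimal bytes [79, 131, 224, 108] = 4f 83 e0 6c is exactly B = 4 bytes: K' = 4f 83 e0 6c.
K' ⊕ ipad = 79 b5 d6 5a.  K' ⊕ opad = 13 df bc 30.
Inner input = (K'⊕ipad) ∥ m = 79 b5 d6 5a ∥ 78 6e 70 7a.
Inner hash: sum = 121+181+214+90+120+110+112+122 = 1070; mod 256 = 46 → 2e.
Outer input = (K'⊕opad) ∥ inner = 13 df bc 30 ∥ 2e.
Outer hash (tag): sum = 19+223+188+48+46 = 524; mod 256 = 12 → 0c.

0c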